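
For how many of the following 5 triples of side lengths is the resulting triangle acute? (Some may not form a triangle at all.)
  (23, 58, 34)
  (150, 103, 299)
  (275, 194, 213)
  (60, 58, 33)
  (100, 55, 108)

3

(23,58,34): 23+34 ≤ 58, not a triangle
(150,103,299): 103+150 ≤ 299, not a triangle
(275,194,213): 194²+213² = 83005 > 75625 = 275² → acute
(60,58,33): 33²+58² = 4453 > 3600 = 60² → acute
(100,55,108): 55²+100² = 13025 > 11664 = 108² → acute
3 of the 5 are acute.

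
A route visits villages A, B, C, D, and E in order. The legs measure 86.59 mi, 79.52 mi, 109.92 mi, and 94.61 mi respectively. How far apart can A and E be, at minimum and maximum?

The maximum is all hops collinear in one direction: 86.59 + 79.52 + 109.92 + 94.61 = 370.64.
The longest hop is 109.92; the others sum to 260.72. Since 109.92 ≤ 260.72, the path can fold back on itself completely, so the minimum distance is 0.

0 ≤ AE ≤ 370.64 mi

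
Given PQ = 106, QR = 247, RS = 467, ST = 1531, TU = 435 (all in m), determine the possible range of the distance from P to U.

276 ≤ PU ≤ 2786 m

The maximum is all hops collinear in one direction: 106 + 247 + 467 + 1531 + 435 = 2786.
The longest hop is 1531; the others sum to 1255. Folding the others back against it leaves at least 1531 − 1255 = 276.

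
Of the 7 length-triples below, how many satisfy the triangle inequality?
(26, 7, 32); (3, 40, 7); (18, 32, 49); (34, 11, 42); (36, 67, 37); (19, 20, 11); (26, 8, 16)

(7,26,32): 7+26 > 32 → valid
(3,7,40): 3+7 ≤ 40 → not valid
(18,32,49): 18+32 > 49 → valid
(11,34,42): 11+34 > 42 → valid
(36,37,67): 36+37 > 67 → valid
(11,19,20): 11+19 > 20 → valid
(8,16,26): 8+16 ≤ 26 → not valid
5 of the 7 triples form a triangle.

5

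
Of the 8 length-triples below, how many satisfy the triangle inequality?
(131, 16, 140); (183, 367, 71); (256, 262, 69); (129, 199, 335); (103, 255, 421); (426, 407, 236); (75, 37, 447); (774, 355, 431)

4

(16,131,140): 16+131 > 140 → valid
(71,183,367): 71+183 ≤ 367 → not valid
(69,256,262): 69+256 > 262 → valid
(129,199,335): 129+199 ≤ 335 → not valid
(103,255,421): 103+255 ≤ 421 → not valid
(236,407,426): 236+407 > 426 → valid
(37,75,447): 37+75 ≤ 447 → not valid
(355,431,774): 355+431 > 774 → valid
4 of the 8 triples form a triangle.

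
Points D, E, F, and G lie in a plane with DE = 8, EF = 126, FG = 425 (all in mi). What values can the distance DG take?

291 ≤ DG ≤ 559 mi

The maximum is all hops collinear in one direction: 8 + 126 + 425 = 559.
The longest hop is 425; the others sum to 134. Folding the others back against it leaves at least 425 − 134 = 291.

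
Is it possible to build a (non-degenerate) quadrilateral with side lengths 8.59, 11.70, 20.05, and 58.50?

For a quadrilateral, each side must be shorter than the sum of the others.
Here the longest side is 58.50, but the remaining 3 sides sum to only 40.34.

No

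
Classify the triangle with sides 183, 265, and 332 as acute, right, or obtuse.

obtuse

Compare the square of the longest side to the sum of squares of the other two: 183² + 265² = 103714 < 110224 = 332².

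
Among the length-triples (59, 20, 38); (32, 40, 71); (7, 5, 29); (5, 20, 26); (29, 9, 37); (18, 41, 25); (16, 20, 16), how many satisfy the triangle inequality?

(20,38,59): 20+38 ≤ 59 → not valid
(32,40,71): 32+40 > 71 → valid
(5,7,29): 5+7 ≤ 29 → not valid
(5,20,26): 5+20 ≤ 26 → not valid
(9,29,37): 9+29 > 37 → valid
(18,25,41): 18+25 > 41 → valid
(16,16,20): 16+16 > 20 → valid
4 of the 7 triples form a triangle.

4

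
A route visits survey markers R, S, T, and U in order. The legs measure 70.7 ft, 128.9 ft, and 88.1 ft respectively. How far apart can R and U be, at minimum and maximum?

The maximum is all hops collinear in one direction: 70.7 + 128.9 + 88.1 = 287.7.
The longest hop is 128.9; the others sum to 158.8. Since 128.9 ≤ 158.8, the path can fold back on itself completely, so the minimum distance is 0.

0 ≤ RU ≤ 287.7 ft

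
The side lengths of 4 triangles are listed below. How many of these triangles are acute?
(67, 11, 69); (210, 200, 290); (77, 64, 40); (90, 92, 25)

1

(67,11,69): 11²+67² = 4610 < 4761 = 69² → obtuse
(210,200,290): 200²+210² = 84100 = 290² → right
(77,64,40): 40²+64² = 5696 < 5929 = 77² → obtuse
(90,92,25): 25²+90² = 8725 > 8464 = 92² → acute
1 of the 4 is acute.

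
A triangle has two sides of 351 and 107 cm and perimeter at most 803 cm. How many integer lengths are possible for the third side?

Triangle inequality: 244 < x < 458. Perimeter ≤ 803 gives x ≤ 803 − 351 − 107 = 345.
So 244 < x ≤ 345; integers 245 through 345: 101 values.

101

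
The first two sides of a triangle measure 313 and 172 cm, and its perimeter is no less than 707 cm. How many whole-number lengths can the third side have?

Triangle inequality: 141 < x < 485. Perimeter ≥ 707 gives x ≥ 707 − 313 − 172 = 222.
So 222 ≤ x < 485; integers 222 through 484: 263 values.

263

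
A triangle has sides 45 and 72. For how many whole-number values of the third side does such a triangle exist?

89

The third side lies in the open interval (27, 117).
Integers from 28 to 116 inclusive: 116 − 28 + 1 = 89.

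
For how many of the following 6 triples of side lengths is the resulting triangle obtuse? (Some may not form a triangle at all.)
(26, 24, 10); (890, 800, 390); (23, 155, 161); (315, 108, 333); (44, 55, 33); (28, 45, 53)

1

(26,24,10): 10²+24² = 676 = 26² → right
(890,800,390): 390²+800² = 792100 = 890² → right
(23,155,161): 23²+155² = 24554 < 25921 = 161² → obtuse
(315,108,333): 108²+315² = 110889 = 333² → right
(44,55,33): 33²+44² = 3025 = 55² → right
(28,45,53): 28²+45² = 2809 = 53² → right
1 of the 6 is obtuse.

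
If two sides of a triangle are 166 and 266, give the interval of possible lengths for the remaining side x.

By the triangle inequality, x must be less than 166 + 266 = 432 and greater than |166 − 266| = 100.

100 < x < 432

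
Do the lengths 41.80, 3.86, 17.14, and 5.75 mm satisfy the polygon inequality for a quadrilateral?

No

For a quadrilateral, each side must be shorter than the sum of the others.
Here the longest side is 41.80, but the remaining 3 sides sum to only 26.75.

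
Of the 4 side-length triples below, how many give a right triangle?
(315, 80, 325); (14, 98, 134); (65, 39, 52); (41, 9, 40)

3

(315,80,325): 80²+315² = 105625 = 325² → right
(14,98,134): 14+98 ≤ 134, not a triangle
(65,39,52): 39²+52² = 4225 = 65² → right
(41,9,40): 9²+40² = 1681 = 41² → right
3 of the 4 are right.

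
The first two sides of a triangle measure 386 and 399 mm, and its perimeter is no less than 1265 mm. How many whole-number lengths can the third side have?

305

Triangle inequality: 13 < x < 785. Perimeter ≥ 1265 gives x ≥ 1265 − 386 − 399 = 480.
So 480 ≤ x < 785; integers 480 through 784: 305 values.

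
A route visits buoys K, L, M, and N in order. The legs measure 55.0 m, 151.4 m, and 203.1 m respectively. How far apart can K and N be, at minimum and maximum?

0 ≤ KN ≤ 409.5 m

The maximum is all hops collinear in one direction: 55.0 + 151.4 + 203.1 = 409.5.
The longest hop is 203.1; the others sum to 206.4. Since 203.1 ≤ 206.4, the path can fold back on itself completely, so the minimum distance is 0.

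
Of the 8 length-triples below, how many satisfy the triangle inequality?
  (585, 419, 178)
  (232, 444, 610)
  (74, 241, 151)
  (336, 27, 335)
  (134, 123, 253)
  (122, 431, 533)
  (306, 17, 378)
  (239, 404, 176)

(178,419,585): 178+419 > 585 → valid
(232,444,610): 232+444 > 610 → valid
(74,151,241): 74+151 ≤ 241 → not valid
(27,335,336): 27+335 > 336 → valid
(123,134,253): 123+134 > 253 → valid
(122,431,533): 122+431 > 533 → valid
(17,306,378): 17+306 ≤ 378 → not valid
(176,239,404): 176+239 > 404 → valid
6 of the 8 triples form a triangle.

6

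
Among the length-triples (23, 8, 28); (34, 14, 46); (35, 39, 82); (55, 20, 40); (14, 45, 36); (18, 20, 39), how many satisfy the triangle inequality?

(8,23,28): 8+23 > 28 → valid
(14,34,46): 14+34 > 46 → valid
(35,39,82): 35+39 ≤ 82 → not valid
(20,40,55): 20+40 > 55 → valid
(14,36,45): 14+36 > 45 → valid
(18,20,39): 18+20 ≤ 39 → not valid
4 of the 6 triples form a triangle.

4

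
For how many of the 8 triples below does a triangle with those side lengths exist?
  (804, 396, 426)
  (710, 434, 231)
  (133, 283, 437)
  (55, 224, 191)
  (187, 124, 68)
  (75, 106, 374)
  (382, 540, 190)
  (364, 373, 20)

5

(396,426,804): 396+426 > 804 → valid
(231,434,710): 231+434 ≤ 710 → not valid
(133,283,437): 133+283 ≤ 437 → not valid
(55,191,224): 55+191 > 224 → valid
(68,124,187): 68+124 > 187 → valid
(75,106,374): 75+106 ≤ 374 → not valid
(190,382,540): 190+382 > 540 → valid
(20,364,373): 20+364 > 373 → valid
5 of the 8 triples form a triangle.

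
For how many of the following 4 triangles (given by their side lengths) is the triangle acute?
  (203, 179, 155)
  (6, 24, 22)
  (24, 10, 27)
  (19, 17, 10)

2

(203,179,155): 155²+179² = 56066 > 41209 = 203² → acute
(6,24,22): 6²+22² = 520 < 576 = 24² → obtuse
(24,10,27): 10²+24² = 676 < 729 = 27² → obtuse
(19,17,10): 10²+17² = 389 > 361 = 19² → acute
2 of the 4 are acute.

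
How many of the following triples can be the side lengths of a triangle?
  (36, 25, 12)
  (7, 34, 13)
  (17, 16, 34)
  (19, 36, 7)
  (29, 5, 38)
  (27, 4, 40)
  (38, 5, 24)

(12,25,36): 12+25 > 36 → valid
(7,13,34): 7+13 ≤ 34 → not valid
(16,17,34): 16+17 ≤ 34 → not valid
(7,19,36): 7+19 ≤ 36 → not valid
(5,29,38): 5+29 ≤ 38 → not valid
(4,27,40): 4+27 ≤ 40 → not valid
(5,24,38): 5+24 ≤ 38 → not valid
1 of the 7 triples forms a triangle.

1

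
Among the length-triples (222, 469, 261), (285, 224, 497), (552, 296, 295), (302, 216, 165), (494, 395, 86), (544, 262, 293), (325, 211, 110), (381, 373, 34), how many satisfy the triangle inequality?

(222,261,469): 222+261 > 469 → valid
(224,285,497): 224+285 > 497 → valid
(295,296,552): 295+296 > 552 → valid
(165,216,302): 165+216 > 302 → valid
(86,395,494): 86+395 ≤ 494 → not valid
(262,293,544): 262+293 > 544 → valid
(110,211,325): 110+211 ≤ 325 → not valid
(34,373,381): 34+373 > 381 → valid
6 of the 8 triples form a triangle.

6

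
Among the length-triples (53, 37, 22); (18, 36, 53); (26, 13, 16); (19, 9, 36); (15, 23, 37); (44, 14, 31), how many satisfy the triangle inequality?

(22,37,53): 22+37 > 53 → valid
(18,36,53): 18+36 > 53 → valid
(13,16,26): 13+16 > 26 → valid
(9,19,36): 9+19 ≤ 36 → not valid
(15,23,37): 15+23 > 37 → valid
(14,31,44): 14+31 > 44 → valid
5 of the 6 triples form a triangle.

5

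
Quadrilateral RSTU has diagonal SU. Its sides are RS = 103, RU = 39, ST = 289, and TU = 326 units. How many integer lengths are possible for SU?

From triangle RSU: 64 < SU < 142.
From triangle TSU: 37 < SU < 615.
Intersection: 64 < SU < 142, so integers 65 through 141: 77 values.

77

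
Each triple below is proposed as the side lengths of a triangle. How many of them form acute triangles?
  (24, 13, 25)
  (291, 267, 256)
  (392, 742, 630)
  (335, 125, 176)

(24,13,25): 13²+24² = 745 > 625 = 25² → acute
(291,267,256): 256²+267² = 136825 > 84681 = 291² → acute
(392,742,630): 392²+630² = 550564 = 742² → right
(335,125,176): 125+176 ≤ 335, not a triangle
2 of the 4 are acute.

2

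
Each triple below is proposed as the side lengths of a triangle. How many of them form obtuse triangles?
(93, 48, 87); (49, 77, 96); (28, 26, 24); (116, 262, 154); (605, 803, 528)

2

(93,48,87): 48²+87² = 9873 > 8649 = 93² → acute
(49,77,96): 49²+77² = 8330 < 9216 = 96² → obtuse
(28,26,24): 24²+26² = 1252 > 784 = 28² → acute
(116,262,154): 116²+154² = 37172 < 68644 = 262² → obtuse
(605,803,528): 528²+605² = 644809 = 803² → right
2 of the 5 are obtuse.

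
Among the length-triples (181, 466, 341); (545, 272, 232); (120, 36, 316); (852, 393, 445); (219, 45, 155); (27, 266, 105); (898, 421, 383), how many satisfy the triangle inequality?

1

(181,341,466): 181+341 > 466 → valid
(232,272,545): 232+272 ≤ 545 → not valid
(36,120,316): 36+120 ≤ 316 → not valid
(393,445,852): 393+445 ≤ 852 → not valid
(45,155,219): 45+155 ≤ 219 → not valid
(27,105,266): 27+105 ≤ 266 → not valid
(383,421,898): 383+421 ≤ 898 → not valid
1 of the 7 triples forms a triangle.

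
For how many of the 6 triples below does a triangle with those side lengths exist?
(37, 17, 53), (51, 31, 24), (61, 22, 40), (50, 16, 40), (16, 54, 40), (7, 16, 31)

5

(17,37,53): 17+37 > 53 → valid
(24,31,51): 24+31 > 51 → valid
(22,40,61): 22+40 > 61 → valid
(16,40,50): 16+40 > 50 → valid
(16,40,54): 16+40 > 54 → valid
(7,16,31): 7+16 ≤ 31 → not valid
5 of the 6 triples form a triangle.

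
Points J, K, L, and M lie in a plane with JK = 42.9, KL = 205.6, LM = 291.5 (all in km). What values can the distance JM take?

43.0 ≤ JM ≤ 540.0 km

The maximum is all hops collinear in one direction: 42.9 + 205.6 + 291.5 = 540.0.
The longest hop is 291.5; the others sum to 248.5. Folding the others back against it leaves at least 291.5 − 248.5 = 43.0.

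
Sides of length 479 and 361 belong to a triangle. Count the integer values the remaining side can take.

The third side lies in the open interval (118, 840).
Integers from 119 to 839 inclusive: 839 − 119 + 1 = 721.

721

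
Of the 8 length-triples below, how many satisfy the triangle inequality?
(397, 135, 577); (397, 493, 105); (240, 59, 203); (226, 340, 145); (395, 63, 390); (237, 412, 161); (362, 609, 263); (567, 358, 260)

6

(135,397,577): 135+397 ≤ 577 → not valid
(105,397,493): 105+397 > 493 → valid
(59,203,240): 59+203 > 240 → valid
(145,226,340): 145+226 > 340 → valid
(63,390,395): 63+390 > 395 → valid
(161,237,412): 161+237 ≤ 412 → not valid
(263,362,609): 263+362 > 609 → valid
(260,358,567): 260+358 > 567 → valid
6 of the 8 triples form a triangle.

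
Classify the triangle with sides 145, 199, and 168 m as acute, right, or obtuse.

acute

Compare the square of the longest side to the sum of squares of the other two: 145² + 168² = 49249 > 39601 = 199².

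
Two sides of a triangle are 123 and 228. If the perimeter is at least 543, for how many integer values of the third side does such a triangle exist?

159

Triangle inequality: 105 < x < 351. Perimeter ≥ 543 gives x ≥ 543 − 123 − 228 = 192.
So 192 ≤ x < 351; integers 192 through 350: 159 values.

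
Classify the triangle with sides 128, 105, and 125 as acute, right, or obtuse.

acute

Compare the square of the longest side to the sum of squares of the other two: 105² + 125² = 26650 > 16384 = 128².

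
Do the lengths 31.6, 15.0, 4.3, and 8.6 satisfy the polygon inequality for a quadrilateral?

No

For a quadrilateral, each side must be shorter than the sum of the others.
Here the longest side is 31.6, but the remaining 3 sides sum to only 27.9.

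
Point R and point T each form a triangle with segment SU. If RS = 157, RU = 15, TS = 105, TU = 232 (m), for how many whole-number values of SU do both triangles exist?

From triangle RSU: 142 < SU < 172.
From triangle TSU: 127 < SU < 337.
Intersection: 142 < SU < 172, so integers 143 through 171: 29 values.

29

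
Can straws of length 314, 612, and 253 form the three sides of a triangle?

No

The longest side is 612, but the other two sum to only 567.
567 < 612, so the triangle inequality fails.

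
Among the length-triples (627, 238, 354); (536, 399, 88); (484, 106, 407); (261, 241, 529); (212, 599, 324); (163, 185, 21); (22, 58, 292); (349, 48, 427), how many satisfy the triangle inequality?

(238,354,627): 238+354 ≤ 627 → not valid
(88,399,536): 88+399 ≤ 536 → not valid
(106,407,484): 106+407 > 484 → valid
(241,261,529): 241+261 ≤ 529 → not valid
(212,324,599): 212+324 ≤ 599 → not valid
(21,163,185): 21+163 ≤ 185 → not valid
(22,58,292): 22+58 ≤ 292 → not valid
(48,349,427): 48+349 ≤ 427 → not valid
1 of the 8 triples forms a triangle.

1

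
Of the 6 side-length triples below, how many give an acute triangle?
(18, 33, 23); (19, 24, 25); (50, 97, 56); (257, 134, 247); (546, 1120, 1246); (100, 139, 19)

2

(18,33,23): 18²+23² = 853 < 1089 = 33² → obtuse
(19,24,25): 19²+24² = 937 > 625 = 25² → acute
(50,97,56): 50²+56² = 5636 < 9409 = 97² → obtuse
(257,134,247): 134²+247² = 78965 > 66049 = 257² → acute
(546,1120,1246): 546²+1120² = 1552516 = 1246² → right
(100,139,19): 19+100 ≤ 139, not a triangle
2 of the 6 are acute.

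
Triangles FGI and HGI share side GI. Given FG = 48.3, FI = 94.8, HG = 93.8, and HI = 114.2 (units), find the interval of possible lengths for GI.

From triangle FGI: |48.3 − 94.8| < GI < 48.3 + 94.8, i.e. 46.5 < GI < 143.1.
From triangle HGI: 20.4 < GI < 208.0.
Both must hold, so GI lies in the intersection.

46.5 < GI < 143.1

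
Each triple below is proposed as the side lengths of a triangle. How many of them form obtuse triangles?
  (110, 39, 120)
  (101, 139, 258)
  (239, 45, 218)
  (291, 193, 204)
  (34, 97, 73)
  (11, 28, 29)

4

(110,39,120): 39²+110² = 13621 < 14400 = 120² → obtuse
(101,139,258): 101+139 ≤ 258, not a triangle
(239,45,218): 45²+218² = 49549 < 57121 = 239² → obtuse
(291,193,204): 193²+204² = 78865 < 84681 = 291² → obtuse
(34,97,73): 34²+73² = 6485 < 9409 = 97² → obtuse
(11,28,29): 11²+28² = 905 > 841 = 29² → acute
4 of the 6 are obtuse.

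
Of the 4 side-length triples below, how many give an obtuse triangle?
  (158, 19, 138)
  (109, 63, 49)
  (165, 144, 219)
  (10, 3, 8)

(158,19,138): 19+138 ≤ 158, not a triangle
(109,63,49): 49²+63² = 6370 < 11881 = 109² → obtuse
(165,144,219): 144²+165² = 47961 = 219² → right
(10,3,8): 3²+8² = 73 < 100 = 10² → obtuse
2 of the 4 are obtuse.

2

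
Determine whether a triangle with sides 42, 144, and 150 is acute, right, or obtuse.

right

Compare the square of the longest side to the sum of squares of the other two: 42² + 144² = 22500 = 150².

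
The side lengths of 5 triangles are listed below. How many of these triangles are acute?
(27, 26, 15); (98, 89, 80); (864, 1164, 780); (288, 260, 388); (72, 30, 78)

2

(27,26,15): 15²+26² = 901 > 729 = 27² → acute
(98,89,80): 80²+89² = 14321 > 9604 = 98² → acute
(864,1164,780): 780²+864² = 1354896 = 1164² → right
(288,260,388): 260²+288² = 150544 = 388² → right
(72,30,78): 30²+72² = 6084 = 78² → right
2 of the 5 are acute.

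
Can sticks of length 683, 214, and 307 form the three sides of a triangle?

No

The longest side is 683, but the other two sum to only 521.
521 < 683, so the triangle inequality fails.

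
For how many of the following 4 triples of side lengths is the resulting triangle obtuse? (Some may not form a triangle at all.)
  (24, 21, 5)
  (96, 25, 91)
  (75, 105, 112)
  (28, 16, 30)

(24,21,5): 5²+21² = 466 < 576 = 24² → obtuse
(96,25,91): 25²+91² = 8906 < 9216 = 96² → obtuse
(75,105,112): 75²+105² = 16650 > 12544 = 112² → acute
(28,16,30): 16²+28² = 1040 > 900 = 30² → acute
2 of the 4 are obtuse.

2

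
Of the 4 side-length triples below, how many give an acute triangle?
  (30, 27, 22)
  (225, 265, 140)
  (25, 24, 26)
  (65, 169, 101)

2

(30,27,22): 22²+27² = 1213 > 900 = 30² → acute
(225,265,140): 140²+225² = 70225 = 265² → right
(25,24,26): 24²+25² = 1201 > 676 = 26² → acute
(65,169,101): 65+101 ≤ 169, not a triangle
2 of the 4 are acute.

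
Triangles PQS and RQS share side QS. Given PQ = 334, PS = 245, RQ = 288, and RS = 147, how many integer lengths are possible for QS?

293

From triangle PQS: 89 < QS < 579.
From triangle RQS: 141 < QS < 435.
Intersection: 141 < QS < 435, so integers 142 through 434: 293 values.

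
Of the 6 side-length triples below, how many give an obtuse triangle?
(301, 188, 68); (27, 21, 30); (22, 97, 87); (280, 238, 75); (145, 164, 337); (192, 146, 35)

(301,188,68): 68+188 ≤ 301, not a triangle
(27,21,30): 21²+27² = 1170 > 900 = 30² → acute
(22,97,87): 22²+87² = 8053 < 9409 = 97² → obtuse
(280,238,75): 75²+238² = 62269 < 78400 = 280² → obtuse
(145,164,337): 145+164 ≤ 337, not a triangle
(192,146,35): 35+146 ≤ 192, not a triangle
2 of the 6 are obtuse.

2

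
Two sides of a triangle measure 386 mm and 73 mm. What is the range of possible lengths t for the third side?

313 < t < 459 (mm)

By the triangle inequality, t must be less than 386 + 73 = 459 and greater than |386 − 73| = 313.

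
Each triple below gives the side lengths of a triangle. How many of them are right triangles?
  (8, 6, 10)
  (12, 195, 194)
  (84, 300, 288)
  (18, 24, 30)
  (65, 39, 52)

4

(8,6,10): 6²+8² = 100 = 10² → right
(12,195,194): 12²+194² = 37780 < 38025 = 195² → obtuse
(84,300,288): 84²+288² = 90000 = 300² → right
(18,24,30): 18²+24² = 900 = 30² → right
(65,39,52): 39²+52² = 4225 = 65² → right
4 of the 5 are right.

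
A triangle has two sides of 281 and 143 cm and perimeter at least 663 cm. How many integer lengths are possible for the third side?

Triangle inequality: 138 < x < 424. Perimeter ≥ 663 gives x ≥ 663 − 281 − 143 = 239.
So 239 ≤ x < 424; integers 239 through 423: 185 values.

185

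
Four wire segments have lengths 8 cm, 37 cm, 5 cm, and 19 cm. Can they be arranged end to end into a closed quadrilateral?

No

For a quadrilateral, each side must be shorter than the sum of the others.
Here the longest side is 37, but the remaining 3 sides sum to only 32.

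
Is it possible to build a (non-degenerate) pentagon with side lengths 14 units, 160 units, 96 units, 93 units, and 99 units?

Yes

A pentagon exists iff every side is shorter than the sum of the others — equivalently, the longest side is less than the sum of the rest.
Longest side 160 < 302 (sum of the remaining 4), so yes.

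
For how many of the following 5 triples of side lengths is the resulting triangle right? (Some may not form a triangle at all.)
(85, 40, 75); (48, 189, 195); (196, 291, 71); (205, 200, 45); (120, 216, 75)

(85,40,75): 40²+75² = 7225 = 85² → right
(48,189,195): 48²+189² = 38025 = 195² → right
(196,291,71): 71+196 ≤ 291, not a triangle
(205,200,45): 45²+200² = 42025 = 205² → right
(120,216,75): 75+120 ≤ 216, not a triangle
3 of the 5 are right.

3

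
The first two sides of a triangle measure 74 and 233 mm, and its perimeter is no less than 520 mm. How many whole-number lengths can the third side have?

Triangle inequality: 159 < x < 307. Perimeter ≥ 520 gives x ≥ 520 − 74 − 233 = 213.
So 213 ≤ x < 307; integers 213 through 306: 94 values.

94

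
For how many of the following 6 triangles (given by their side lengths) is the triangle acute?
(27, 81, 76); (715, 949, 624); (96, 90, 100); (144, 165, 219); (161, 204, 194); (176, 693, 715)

2

(27,81,76): 27²+76² = 6505 < 6561 = 81² → obtuse
(715,949,624): 624²+715² = 900601 = 949² → right
(96,90,100): 90²+96² = 17316 > 10000 = 100² → acute
(144,165,219): 144²+165² = 47961 = 219² → right
(161,204,194): 161²+194² = 63557 > 41616 = 204² → acute
(176,693,715): 176²+693² = 511225 = 715² → right
2 of the 6 are acute.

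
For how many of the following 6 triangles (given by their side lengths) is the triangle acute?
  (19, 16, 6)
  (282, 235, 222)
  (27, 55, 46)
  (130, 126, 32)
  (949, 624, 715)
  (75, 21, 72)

1

(19,16,6): 6²+16² = 292 < 361 = 19² → obtuse
(282,235,222): 222²+235² = 104509 > 79524 = 282² → acute
(27,55,46): 27²+46² = 2845 < 3025 = 55² → obtuse
(130,126,32): 32²+126² = 16900 = 130² → right
(949,624,715): 624²+715² = 900601 = 949² → right
(75,21,72): 21²+72² = 5625 = 75² → right
1 of the 6 is acute.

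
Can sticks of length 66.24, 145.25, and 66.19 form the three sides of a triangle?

The longest side is 145.25, but the other two sum to only 132.43.
132.43 < 145.25, so the triangle inequality fails.

No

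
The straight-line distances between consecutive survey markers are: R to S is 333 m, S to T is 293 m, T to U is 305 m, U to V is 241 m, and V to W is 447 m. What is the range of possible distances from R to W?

The maximum is all hops collinear in one direction: 333 + 293 + 305 + 241 + 447 = 1619.
The longest hop is 447; the others sum to 1172. Since 447 ≤ 1172, the path can fold back on itself completely, so the minimum distance is 0.

0 ≤ RW ≤ 1619 m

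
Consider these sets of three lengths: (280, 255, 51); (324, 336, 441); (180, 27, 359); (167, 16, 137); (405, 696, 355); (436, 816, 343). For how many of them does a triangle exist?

3

(51,255,280): 51+255 > 280 → valid
(324,336,441): 324+336 > 441 → valid
(27,180,359): 27+180 ≤ 359 → not valid
(16,137,167): 16+137 ≤ 167 → not valid
(355,405,696): 355+405 > 696 → valid
(343,436,816): 343+436 ≤ 816 → not valid
3 of the 6 triples form a triangle.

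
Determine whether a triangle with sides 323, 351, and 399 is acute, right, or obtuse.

Compare the square of the longest side to the sum of squares of the other two: 323² + 351² = 227530 > 159201 = 399².

acute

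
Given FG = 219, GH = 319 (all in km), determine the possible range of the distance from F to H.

By the triangle inequality, |219 − 319| ≤ FH ≤ 219 + 319.

100 ≤ FH ≤ 538 km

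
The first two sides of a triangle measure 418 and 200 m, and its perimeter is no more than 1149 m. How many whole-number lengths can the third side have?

Triangle inequality: 218 < x < 618. Perimeter ≤ 1149 gives x ≤ 1149 − 418 − 200 = 531.
So 218 < x ≤ 531; integers 219 through 531: 313 values.

313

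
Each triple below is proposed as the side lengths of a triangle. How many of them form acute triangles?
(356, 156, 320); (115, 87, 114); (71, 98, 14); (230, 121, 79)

(356,156,320): 156²+320² = 126736 = 356² → right
(115,87,114): 87²+114² = 20565 > 13225 = 115² → acute
(71,98,14): 14+71 ≤ 98, not a triangle
(230,121,79): 79+121 ≤ 230, not a triangle
1 of the 4 is acute.

1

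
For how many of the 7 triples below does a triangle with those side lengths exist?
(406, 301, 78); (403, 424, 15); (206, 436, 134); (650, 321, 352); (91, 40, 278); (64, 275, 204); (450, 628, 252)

(78,301,406): 78+301 ≤ 406 → not valid
(15,403,424): 15+403 ≤ 424 → not valid
(134,206,436): 134+206 ≤ 436 → not valid
(321,352,650): 321+352 > 650 → valid
(40,91,278): 40+91 ≤ 278 → not valid
(64,204,275): 64+204 ≤ 275 → not valid
(252,450,628): 252+450 > 628 → valid
2 of the 7 triples form a triangle.

2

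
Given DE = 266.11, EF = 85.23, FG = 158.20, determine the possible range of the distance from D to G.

The maximum is all hops collinear in one direction: 266.11 + 85.23 + 158.20 = 509.54.
The longest hop is 266.11; the others sum to 243.43. Folding the others back against it leaves at least 266.11 − 243.43 = 22.68.

22.68 ≤ DG ≤ 509.54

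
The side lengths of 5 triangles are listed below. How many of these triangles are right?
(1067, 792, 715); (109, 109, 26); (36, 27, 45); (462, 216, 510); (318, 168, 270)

4

(1067,792,715): 715²+792² = 1138489 = 1067² → right
(109,109,26): 26²+109² = 12557 > 11881 = 109² → acute
(36,27,45): 27²+36² = 2025 = 45² → right
(462,216,510): 216²+462² = 260100 = 510² → right
(318,168,270): 168²+270² = 101124 = 318² → right
4 of the 5 are right.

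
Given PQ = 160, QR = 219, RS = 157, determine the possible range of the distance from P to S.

0 ≤ PS ≤ 536

The maximum is all hops collinear in one direction: 160 + 219 + 157 = 536.
The longest hop is 219; the others sum to 317. Since 219 ≤ 317, the path can fold back on itself completely, so the minimum distance is 0.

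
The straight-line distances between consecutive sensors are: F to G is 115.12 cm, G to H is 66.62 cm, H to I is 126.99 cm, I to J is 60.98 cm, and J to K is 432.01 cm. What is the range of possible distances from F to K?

The maximum is all hops collinear in one direction: 115.12 + 66.62 + 126.99 + 60.98 + 432.01 = 801.72.
The longest hop is 432.01; the others sum to 369.71. Folding the others back against it leaves at least 432.01 − 369.71 = 62.30.

62.30 ≤ FK ≤ 801.72 cm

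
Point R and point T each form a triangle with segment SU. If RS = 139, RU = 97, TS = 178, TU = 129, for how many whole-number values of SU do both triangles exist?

From triangle RSU: 42 < SU < 236.
From triangle TSU: 49 < SU < 307.
Intersection: 49 < SU < 236, so integers 50 through 235: 186 values.

186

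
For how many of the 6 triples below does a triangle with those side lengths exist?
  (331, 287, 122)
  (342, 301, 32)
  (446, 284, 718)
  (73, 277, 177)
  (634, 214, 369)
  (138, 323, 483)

2

(122,287,331): 122+287 > 331 → valid
(32,301,342): 32+301 ≤ 342 → not valid
(284,446,718): 284+446 > 718 → valid
(73,177,277): 73+177 ≤ 277 → not valid
(214,369,634): 214+369 ≤ 634 → not valid
(138,323,483): 138+323 ≤ 483 → not valid
2 of the 6 triples form a triangle.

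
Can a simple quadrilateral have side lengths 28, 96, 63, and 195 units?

No

For a quadrilateral, each side must be shorter than the sum of the others.
Here the longest side is 195, but the remaining 3 sides sum to only 187.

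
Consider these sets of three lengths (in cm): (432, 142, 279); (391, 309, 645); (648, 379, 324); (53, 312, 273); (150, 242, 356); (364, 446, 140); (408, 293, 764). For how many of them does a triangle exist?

(142,279,432): 142+279 ≤ 432 → not valid
(309,391,645): 309+391 > 645 → valid
(324,379,648): 324+379 > 648 → valid
(53,273,312): 53+273 > 312 → valid
(150,242,356): 150+242 > 356 → valid
(140,364,446): 140+364 > 446 → valid
(293,408,764): 293+408 ≤ 764 → not valid
5 of the 7 triples form a triangle.

5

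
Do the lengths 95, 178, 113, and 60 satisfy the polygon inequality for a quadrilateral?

A quadrilateral exists iff every side is shorter than the sum of the others — equivalently, the longest side is less than the sum of the rest.
Longest side 178 < 268 (sum of the remaining 3), so yes.

Yes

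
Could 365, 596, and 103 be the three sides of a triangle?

No

The longest side is 596, but the other two sum to only 468.
468 < 596, so the triangle inequality fails.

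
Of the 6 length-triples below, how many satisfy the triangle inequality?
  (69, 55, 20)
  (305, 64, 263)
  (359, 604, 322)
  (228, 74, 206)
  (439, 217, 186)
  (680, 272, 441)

5

(20,55,69): 20+55 > 69 → valid
(64,263,305): 64+263 > 305 → valid
(322,359,604): 322+359 > 604 → valid
(74,206,228): 74+206 > 228 → valid
(186,217,439): 186+217 ≤ 439 → not valid
(272,441,680): 272+441 > 680 → valid
5 of the 6 triples form a triangle.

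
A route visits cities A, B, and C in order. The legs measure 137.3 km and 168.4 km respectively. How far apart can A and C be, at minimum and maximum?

By the triangle inequality, |137.3 − 168.4| ≤ AC ≤ 137.3 + 168.4.

31.1 ≤ AC ≤ 305.7 km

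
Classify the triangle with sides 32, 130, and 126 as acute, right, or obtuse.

Compare the square of the longest side to the sum of squares of the other two: 32² + 126² = 16900 = 130².

right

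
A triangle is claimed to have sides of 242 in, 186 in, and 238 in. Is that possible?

Yes

The longest side is 242, and the other two sum to 424.
Since 424 > 242, the triangle inequality holds.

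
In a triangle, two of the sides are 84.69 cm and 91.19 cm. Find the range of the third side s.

6.50 < s < 175.88

By the triangle inequality, s must be less than 84.69 + 91.19 = 175.88 and greater than |84.69 − 91.19| = 6.50.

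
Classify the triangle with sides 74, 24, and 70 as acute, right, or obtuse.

right

Compare the square of the longest side to the sum of squares of the other two: 24² + 70² = 5476 = 74².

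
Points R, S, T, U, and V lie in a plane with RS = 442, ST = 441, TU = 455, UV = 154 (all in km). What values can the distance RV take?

0 ≤ RV ≤ 1492 km

The maximum is all hops collinear in one direction: 442 + 441 + 455 + 154 = 1492.
The longest hop is 455; the others sum to 1037. Since 455 ≤ 1037, the path can fold back on itself completely, so the minimum distance is 0.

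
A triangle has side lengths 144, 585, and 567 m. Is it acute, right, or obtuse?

right

Compare the square of the longest side to the sum of squares of the other two: 144² + 567² = 342225 = 585².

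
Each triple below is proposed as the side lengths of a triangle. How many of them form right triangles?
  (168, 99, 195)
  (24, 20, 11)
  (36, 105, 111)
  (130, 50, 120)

3

(168,99,195): 99²+168² = 38025 = 195² → right
(24,20,11): 11²+20² = 521 < 576 = 24² → obtuse
(36,105,111): 36²+105² = 12321 = 111² → right
(130,50,120): 50²+120² = 16900 = 130² → right
3 of the 4 are right.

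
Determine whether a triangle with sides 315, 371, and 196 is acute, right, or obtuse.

Compare the square of the longest side to the sum of squares of the other two: 196² + 315² = 137641 = 371².

right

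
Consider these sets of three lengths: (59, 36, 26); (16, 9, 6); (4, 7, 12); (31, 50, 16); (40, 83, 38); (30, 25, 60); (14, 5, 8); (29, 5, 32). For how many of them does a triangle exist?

2

(26,36,59): 26+36 > 59 → valid
(6,9,16): 6+9 ≤ 16 → not valid
(4,7,12): 4+7 ≤ 12 → not valid
(16,31,50): 16+31 ≤ 50 → not valid
(38,40,83): 38+40 ≤ 83 → not valid
(25,30,60): 25+30 ≤ 60 → not valid
(5,8,14): 5+8 ≤ 14 → not valid
(5,29,32): 5+29 > 32 → valid
2 of the 8 triples form a triangle.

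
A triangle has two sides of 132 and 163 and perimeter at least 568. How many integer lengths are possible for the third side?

Triangle inequality: 31 < x < 295. Perimeter ≥ 568 gives x ≥ 568 − 132 − 163 = 273.
So 273 ≤ x < 295; integers 273 through 294: 22 values.

22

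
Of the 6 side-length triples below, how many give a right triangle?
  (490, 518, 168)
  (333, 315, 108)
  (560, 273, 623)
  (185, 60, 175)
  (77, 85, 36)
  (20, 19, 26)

(490,518,168): 168²+490² = 268324 = 518² → right
(333,315,108): 108²+315² = 110889 = 333² → right
(560,273,623): 273²+560² = 388129 = 623² → right
(185,60,175): 60²+175² = 34225 = 185² → right
(77,85,36): 36²+77² = 7225 = 85² → right
(20,19,26): 19²+20² = 761 > 676 = 26² → acute
5 of the 6 are right.

5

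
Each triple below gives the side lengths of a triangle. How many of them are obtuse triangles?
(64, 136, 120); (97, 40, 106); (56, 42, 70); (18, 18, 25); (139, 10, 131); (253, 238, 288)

2

(64,136,120): 64²+120² = 18496 = 136² → right
(97,40,106): 40²+97² = 11009 < 11236 = 106² → obtuse
(56,42,70): 42²+56² = 4900 = 70² → right
(18,18,25): 18²+18² = 648 > 625 = 25² → acute
(139,10,131): 10²+131² = 17261 < 19321 = 139² → obtuse
(253,238,288): 238²+253² = 120653 > 82944 = 288² → acute
2 of the 6 are obtuse.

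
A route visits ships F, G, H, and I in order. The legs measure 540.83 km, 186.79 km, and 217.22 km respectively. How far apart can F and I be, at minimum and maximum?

136.82 ≤ FI ≤ 944.84 km

The maximum is all hops collinear in one direction: 540.83 + 186.79 + 217.22 = 944.84.
The longest hop is 540.83; the others sum to 404.01. Folding the others back against it leaves at least 540.83 − 404.01 = 136.82.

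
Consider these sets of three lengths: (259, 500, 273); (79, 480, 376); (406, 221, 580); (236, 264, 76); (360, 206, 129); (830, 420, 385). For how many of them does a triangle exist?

3

(259,273,500): 259+273 > 500 → valid
(79,376,480): 79+376 ≤ 480 → not valid
(221,406,580): 221+406 > 580 → valid
(76,236,264): 76+236 > 264 → valid
(129,206,360): 129+206 ≤ 360 → not valid
(385,420,830): 385+420 ≤ 830 → not valid
3 of the 6 triples form a triangle.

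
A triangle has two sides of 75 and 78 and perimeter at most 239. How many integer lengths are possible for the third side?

Triangle inequality: 3 < x < 153. Perimeter ≤ 239 gives x ≤ 239 − 75 − 78 = 86.
So 3 < x ≤ 86; integers 4 through 86: 83 values.

83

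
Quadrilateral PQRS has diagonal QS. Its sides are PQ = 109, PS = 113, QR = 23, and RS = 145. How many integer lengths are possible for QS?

From triangle PQS: 4 < QS < 222.
From triangle RQS: 122 < QS < 168.
Intersection: 122 < QS < 168, so integers 123 through 167: 45 values.

45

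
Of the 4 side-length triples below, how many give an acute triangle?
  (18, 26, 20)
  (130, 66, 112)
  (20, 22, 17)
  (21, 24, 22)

(18,26,20): 18²+20² = 724 > 676 = 26² → acute
(130,66,112): 66²+112² = 16900 = 130² → right
(20,22,17): 17²+20² = 689 > 484 = 22² → acute
(21,24,22): 21²+22² = 925 > 576 = 24² → acute
3 of the 4 are acute.

3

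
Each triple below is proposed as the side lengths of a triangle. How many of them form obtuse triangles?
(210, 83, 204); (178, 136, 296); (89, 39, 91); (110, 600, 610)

(210,83,204): 83²+204² = 48505 > 44100 = 210² → acute
(178,136,296): 136²+178² = 50180 < 87616 = 296² → obtuse
(89,39,91): 39²+89² = 9442 > 8281 = 91² → acute
(110,600,610): 110²+600² = 372100 = 610² → right
1 of the 4 is obtuse.

1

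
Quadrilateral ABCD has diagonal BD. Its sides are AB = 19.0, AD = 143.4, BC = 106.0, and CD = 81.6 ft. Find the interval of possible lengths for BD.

124.4 < BD < 162.4

From triangle ABD: |19.0 − 143.4| < BD < 19.0 + 143.4, i.e. 124.4 < BD < 162.4.
From triangle CBD: 24.4 < BD < 187.6.
Both must hold, so BD lies in the intersection.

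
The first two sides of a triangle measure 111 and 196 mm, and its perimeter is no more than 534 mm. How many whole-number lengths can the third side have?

142

Triangle inequality: 85 < x < 307. Perimeter ≤ 534 gives x ≤ 534 − 111 − 196 = 227.
So 85 < x ≤ 227; integers 86 through 227: 142 values.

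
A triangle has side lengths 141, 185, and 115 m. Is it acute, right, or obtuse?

obtuse

Compare the square of the longest side to the sum of squares of the other two: 115² + 141² = 33106 < 34225 = 185².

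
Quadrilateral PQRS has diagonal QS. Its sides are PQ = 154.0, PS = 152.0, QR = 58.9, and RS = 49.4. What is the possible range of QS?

9.5 < QS < 108.3

From triangle PQS: |154.0 − 152.0| < QS < 154.0 + 152.0, i.e. 2.0 < QS < 306.0.
From triangle RQS: 9.5 < QS < 108.3.
Both must hold, so QS lies in the intersection.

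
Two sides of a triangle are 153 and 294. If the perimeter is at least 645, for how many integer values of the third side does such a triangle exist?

249

Triangle inequality: 141 < x < 447. Perimeter ≥ 645 gives x ≥ 645 − 153 − 294 = 198.
So 198 ≤ x < 447; integers 198 through 446: 249 values.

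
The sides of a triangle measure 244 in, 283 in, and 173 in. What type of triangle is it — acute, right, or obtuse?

acute

Compare the square of the longest side to the sum of squares of the other two: 173² + 244² = 89465 > 80089 = 283².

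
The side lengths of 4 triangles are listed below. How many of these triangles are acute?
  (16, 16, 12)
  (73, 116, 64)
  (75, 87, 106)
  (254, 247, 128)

3

(16,16,12): 12²+16² = 400 > 256 = 16² → acute
(73,116,64): 64²+73² = 9425 < 13456 = 116² → obtuse
(75,87,106): 75²+87² = 13194 > 11236 = 106² → acute
(254,247,128): 128²+247² = 77393 > 64516 = 254² → acute
3 of the 4 are acute.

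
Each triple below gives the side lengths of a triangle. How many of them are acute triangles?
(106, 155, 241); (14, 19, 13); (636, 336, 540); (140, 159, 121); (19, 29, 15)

(106,155,241): 106²+155² = 35261 < 58081 = 241² → obtuse
(14,19,13): 13²+14² = 365 > 361 = 19² → acute
(636,336,540): 336²+540² = 404496 = 636² → right
(140,159,121): 121²+140² = 34241 > 25281 = 159² → acute
(19,29,15): 15²+19² = 586 < 841 = 29² → obtuse
2 of the 5 are acute.

2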